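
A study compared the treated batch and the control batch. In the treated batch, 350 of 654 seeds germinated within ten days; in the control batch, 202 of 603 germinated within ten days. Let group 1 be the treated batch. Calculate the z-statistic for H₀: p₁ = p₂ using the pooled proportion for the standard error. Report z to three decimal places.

z = 7.144

p̂₁ = 350/654 = 0.53517, p̂₂ = 202/603 = 0.33499.
Pooling: p̂ = 552/1257 = 0.43914.
Pooled SE = √[0.2462962·0.00318743] ≈ 0.028019.
z = (p̂₁ − p̂₂)/SE = (0.53517 − 0.33499)/0.028019 = 0.20018/0.028019 = 7.144.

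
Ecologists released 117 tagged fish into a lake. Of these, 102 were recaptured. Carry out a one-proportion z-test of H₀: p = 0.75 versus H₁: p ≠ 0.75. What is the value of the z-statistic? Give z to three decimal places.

p̂ = 102/117 = 0.87179.
Null standard error: √(0.75·0.25/117) = √0.001602564 = 0.040032.
Test statistic: z = 0.12179/0.040032 = 3.042.

z = 3.042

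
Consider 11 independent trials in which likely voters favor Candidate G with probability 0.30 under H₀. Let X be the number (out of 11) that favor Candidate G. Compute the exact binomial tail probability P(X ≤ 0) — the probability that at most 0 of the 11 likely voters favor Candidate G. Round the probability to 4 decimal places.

P = 0.0198

X ~ Binomial(n=11, p=0.30).
P(X ≤ 0) = C(11,0)·0.30^0·0.70^11.
= 0.019773 = 0.0198.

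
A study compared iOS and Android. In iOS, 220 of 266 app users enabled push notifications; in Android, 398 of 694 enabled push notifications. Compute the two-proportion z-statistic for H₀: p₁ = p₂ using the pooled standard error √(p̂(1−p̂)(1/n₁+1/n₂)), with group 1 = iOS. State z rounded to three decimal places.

z = 7.343

Sample proportions: p̂₁ = 220/266 = 0.82707 and p̂₂ = 398/694 = 0.57349.
Pooling: p̂ = 618/960 = 0.64375.
Pooled SE = √[0.2293359·0.00520032] ≈ 0.034534.
z = 0.25358/0.034534 = 7.343.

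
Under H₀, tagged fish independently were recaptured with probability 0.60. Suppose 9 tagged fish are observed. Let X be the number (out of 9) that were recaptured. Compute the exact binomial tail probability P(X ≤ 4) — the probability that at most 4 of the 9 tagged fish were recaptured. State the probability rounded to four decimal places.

P = 0.2666

X ~ Binomial(n=9, p=0.60).
P(X ≤ 4) = Σ_{j=0}^{4} C(9,j)·0.60^j·0.40^{9−j}.
= 0.000262 + 0.003539 + 0.021234 + 0.074318 + 0.167215 = 0.2666.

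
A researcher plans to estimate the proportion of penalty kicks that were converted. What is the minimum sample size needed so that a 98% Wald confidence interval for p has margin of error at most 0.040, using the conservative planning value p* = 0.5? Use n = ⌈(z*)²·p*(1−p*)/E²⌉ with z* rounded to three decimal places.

The 98% critical value is z* = 2.326.
p*(1−p*) = 0.50·0.50 = 0.2500.
(z*)²·p*(1−p*)/E² = 5.410276·0.2500/0.001600 = 845.356.
⌈845.356⌉ = 846.

n = 846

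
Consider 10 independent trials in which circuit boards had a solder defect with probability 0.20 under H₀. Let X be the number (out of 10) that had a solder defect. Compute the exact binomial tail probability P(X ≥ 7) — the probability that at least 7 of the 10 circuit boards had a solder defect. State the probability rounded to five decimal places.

P = 0.00086

X ~ Binomial(n=10, p=0.20).
P(X ≥ 7) = C(10,7)·0.20^7·0.80^3 + C(10,8)·0.20^8·0.80^2 + C(10,9)·0.20^9·0.80^1 + C(10,10)·0.20^10·0.80^0.
= 0.000786 + 0.000074 + 0.000004 + 0.000000 = 0.00086.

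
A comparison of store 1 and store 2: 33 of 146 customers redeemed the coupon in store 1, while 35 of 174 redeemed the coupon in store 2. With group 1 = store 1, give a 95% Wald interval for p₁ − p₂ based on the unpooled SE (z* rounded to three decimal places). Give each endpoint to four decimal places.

p̂₁ = 33/146 = 0.22603, p̂₂ = 35/174 = 0.20115; p̂₁ − p̂₂ = 0.02488.
Unpooled SE = √(p̂₁(1−p̂₁)/n₁ + p̂₂(1−p̂₂)/n₂) = √(0.001198212 + 0.000923496) = 0.046062.
The 95% critical value is z* = 1.960. Margin of error = 0.09028.
Interval: 0.02488 ± 0.09028 → (-0.0654, 0.1152).

(-0.0654, 0.1152)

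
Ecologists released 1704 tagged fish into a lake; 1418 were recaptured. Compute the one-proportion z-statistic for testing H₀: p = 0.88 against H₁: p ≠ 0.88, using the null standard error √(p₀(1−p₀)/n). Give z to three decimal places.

z = -6.077

Sample proportion p̂ = 1418/1704 = 0.83216.
Null standard error: √(0.88·0.12/1704) = √0.000061972 = 0.007872.
Test statistic: z = -0.04784/0.007872 = -6.077.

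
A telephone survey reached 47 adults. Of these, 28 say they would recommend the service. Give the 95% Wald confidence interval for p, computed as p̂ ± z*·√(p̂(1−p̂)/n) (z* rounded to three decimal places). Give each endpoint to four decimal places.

The sample proportion is 28/47 = 0.59574.
SE = √(p̂(1−p̂)/n) = √(0.240833/47) = 0.071583.
z* = 1.960 at the 95% level.
Margin of error: 1.960 × 0.071583 = 0.14030.
So the interval runs from 0.4554 to 0.7360.

(0.4554, 0.7360)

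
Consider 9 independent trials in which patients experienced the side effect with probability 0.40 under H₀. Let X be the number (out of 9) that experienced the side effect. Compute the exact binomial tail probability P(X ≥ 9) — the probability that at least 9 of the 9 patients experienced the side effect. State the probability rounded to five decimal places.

P = 0.00026

X ~ Binomial(n=9, p=0.40).
P(X ≥ 9) = C(9,9)·0.40^9·0.60^0.
= 0.000262 = 0.00026.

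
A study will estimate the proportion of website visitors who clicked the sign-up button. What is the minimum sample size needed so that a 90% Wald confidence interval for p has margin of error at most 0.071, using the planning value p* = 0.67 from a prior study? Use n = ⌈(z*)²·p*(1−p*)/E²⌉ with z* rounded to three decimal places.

n = 119

The 90% critical value is z* = 1.645.
p*(1−p*) = 0.2211.
(z*)²·p*(1−p*)/E² = 2.706025·0.2211/0.005041 = 118.687.
⌈118.687⌉ = 119.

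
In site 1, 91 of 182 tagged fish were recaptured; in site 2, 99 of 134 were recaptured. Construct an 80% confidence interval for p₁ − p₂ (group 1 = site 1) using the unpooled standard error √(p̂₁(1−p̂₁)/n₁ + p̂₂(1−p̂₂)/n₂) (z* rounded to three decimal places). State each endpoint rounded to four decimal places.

p̂₁ = 0.50000, p̂₂ = 0.73881, so the observed difference is -0.23881.
Unpooled SE = √(p̂₁(1−p̂₁)/n₁ + p̂₂(1−p̂₂)/n₂) = √(0.001373626 + 0.001440087) = 0.053044.
For 80% confidence, z* = 1.282. Margin = 1.282·0.053044 = 0.06800.
CI: -0.23881 ± 0.06800 = (-0.3068, -0.1708).

(-0.3068, -0.1708)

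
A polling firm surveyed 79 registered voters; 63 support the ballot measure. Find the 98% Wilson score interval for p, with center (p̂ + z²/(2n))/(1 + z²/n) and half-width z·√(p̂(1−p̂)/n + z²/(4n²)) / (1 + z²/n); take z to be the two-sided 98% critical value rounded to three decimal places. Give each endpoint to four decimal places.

(0.6749, 0.8819)

p̂ = 63/79 = 0.79747; z = 2.326, so z² = 5.410276.
Denominator 1 + z²/n = 1 + 5.410276/79 = 1.068485.
Adjusted center: (0.79747 + z²/(2n))/1.068485 = 0.77840.
Radicand: p̂(1−p̂)/n + z²/(4n²) = 0.002044463 + 0.000216723 = 0.002261186.
Half-width = z·√(radicand)/denom = 2.326·0.047552/1.068485 = 0.10352.
CI: 0.77840 ± 0.10352 = (0.6749, 0.8819).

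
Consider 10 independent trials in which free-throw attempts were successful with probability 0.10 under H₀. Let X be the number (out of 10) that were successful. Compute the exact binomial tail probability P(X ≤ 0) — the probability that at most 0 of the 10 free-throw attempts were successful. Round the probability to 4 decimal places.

X is binomial with n = 10 and p = 0.10.
P(X ≤ 0) = C(10,0)·0.10^0·0.90^10.
= 0.348678 = 0.3487.

P = 0.3487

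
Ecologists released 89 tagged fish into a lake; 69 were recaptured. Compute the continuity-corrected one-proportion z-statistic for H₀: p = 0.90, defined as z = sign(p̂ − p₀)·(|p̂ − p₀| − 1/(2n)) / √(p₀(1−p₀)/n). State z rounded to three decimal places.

With x = 69 successes in n = 89, p̂ = 0.77528. p̂ − p₀ = -0.124719.
1/(2n) = 0.005618.
Corrected numerator: |-0.124719| − 0.005618 = 0.119101.
Under H₀, SE = √(p₀(1−p₀)/n) = √(0.90·0.10/89) = √0.001011236 = 0.031800.
z = −0.119101/0.031800 = -3.745.

z = -3.745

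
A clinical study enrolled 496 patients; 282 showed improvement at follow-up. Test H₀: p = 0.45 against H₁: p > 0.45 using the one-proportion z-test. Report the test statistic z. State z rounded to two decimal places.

z = 5.31

p̂ = 282/496 = 0.56855.
SE₀ = √(0.45·0.55/496) = 0.022338.
z = (p̂ − p₀)/SE = (0.56855 − 0.45)/0.022338 = 5.31.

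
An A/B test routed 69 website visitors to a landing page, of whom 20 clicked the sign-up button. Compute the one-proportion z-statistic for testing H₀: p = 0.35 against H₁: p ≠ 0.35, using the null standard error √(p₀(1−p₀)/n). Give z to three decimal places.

p̂ = 20/69 = 0.28986.
Under H₀, SE = √(p₀(1−p₀)/n) = √(0.35·0.65/69) = √0.003297101 = 0.057420.
z = (0.28986 − 0.35)/0.057420 = -0.06014/0.057420 = -1.047.

z = -1.047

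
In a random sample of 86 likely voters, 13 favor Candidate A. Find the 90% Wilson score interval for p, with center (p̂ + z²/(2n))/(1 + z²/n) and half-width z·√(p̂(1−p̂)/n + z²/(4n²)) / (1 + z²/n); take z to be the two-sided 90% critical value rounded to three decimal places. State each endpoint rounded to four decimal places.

(0.0983, 0.2253)

p̂ = 13/86 = 0.15116; z = 1.645, so z² = 2.706025.
Denominator 1 + z²/n = 1 + 2.706025/86 = 1.031465.
Adjusted center: (0.15116 + z²/(2n))/1.031465 = 0.16180.
Radicand: p̂(1−p̂)/n + z²/(4n²) = 0.001492007 + 0.000091469 = 0.001583476.
Half-width = 1.645·√0.001583476/1.031465 = 0.06346.
Interval: 0.16180 ± 0.06346 → (0.0983, 0.2253).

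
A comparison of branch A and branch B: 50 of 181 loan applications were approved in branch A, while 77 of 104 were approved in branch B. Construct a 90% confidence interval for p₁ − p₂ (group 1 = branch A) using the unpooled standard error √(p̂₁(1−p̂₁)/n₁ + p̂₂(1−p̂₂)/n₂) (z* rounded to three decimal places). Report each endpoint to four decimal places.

p̂₁ = 50/181 = 0.27624, p̂₂ = 77/104 = 0.74038; p̂₁ − p̂₂ = -0.46414.
Unpooled SE = √(p̂₁(1−p̂₁)/n₁ + p̂₂(1−p̂₂)/n₂) = √(0.001104601 + 0.001848223) = 0.054340.
For 90% confidence, z* = 1.645. Margin = 1.645·0.054340 = 0.08939.
CI: -0.46414 ± 0.08939 = (-0.5535, -0.3748).

(-0.5535, -0.3748)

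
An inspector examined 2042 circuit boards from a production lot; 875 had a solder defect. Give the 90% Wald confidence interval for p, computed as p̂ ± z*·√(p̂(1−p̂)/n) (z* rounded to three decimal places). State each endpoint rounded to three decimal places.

With x = 875 successes in n = 2042, p̂ = 0.42850.
SE = √(p̂(1−p̂)/n) = √(0.244888/2042) = 0.010951.
z* = 1.645 at the 90% level.
Margin = 1.645·0.010951 = 0.01801.
CI: 0.42850 ± 0.01801 = (0.410, 0.447).

(0.410, 0.447)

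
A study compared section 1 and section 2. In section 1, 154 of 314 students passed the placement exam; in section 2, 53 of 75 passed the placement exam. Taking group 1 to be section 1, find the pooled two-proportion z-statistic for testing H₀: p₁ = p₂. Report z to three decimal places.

z = -3.372

p̂₁ = 154/314 = 0.49045, p̂₂ = 53/75 = 0.70667.
Pooling: p̂ = 207/389 = 0.53213.
Pooled SE = √[0.2489674·0.01651805] ≈ 0.064128.
z = -0.21622/0.064128 = -3.372.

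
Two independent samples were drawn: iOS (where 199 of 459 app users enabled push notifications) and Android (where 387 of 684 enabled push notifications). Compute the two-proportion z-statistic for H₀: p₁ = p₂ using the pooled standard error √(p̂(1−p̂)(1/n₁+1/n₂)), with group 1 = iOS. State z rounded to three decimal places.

z = -4.385

Sample proportions: p̂₁ = 199/459 = 0.43355 and p̂₂ = 387/684 = 0.56579.
Pooling: p̂ = 586/1143 = 0.51269.
Pooled SE = √[0.2498391·0.00364064] ≈ 0.030159.
z = (p̂₁ − p̂₂)/SE = (0.43355 − 0.56579)/0.030159 = -0.13224/0.030159 = -4.385.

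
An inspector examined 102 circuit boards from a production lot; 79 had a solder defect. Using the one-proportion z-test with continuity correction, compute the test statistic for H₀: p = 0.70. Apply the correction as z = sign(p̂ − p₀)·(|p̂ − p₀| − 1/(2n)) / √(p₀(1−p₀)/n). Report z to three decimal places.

The sample proportion is 79/102 = 0.77451. p̂ − p₀ = 0.074510.
1/(2n) = 0.004902.
Corrected numerator: |0.074510| − 0.004902 = 0.069608.
SE₀ = √(0.70·0.30/102) = 0.045374.
z = (+)0.069608/0.045374 = 1.534.

z = 1.534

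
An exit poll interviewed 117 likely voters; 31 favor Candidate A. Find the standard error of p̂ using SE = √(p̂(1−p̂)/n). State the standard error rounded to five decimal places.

SE = 0.04080

Sample proportion p̂ = 31/117 = 0.26496.
p̂(1−p̂) = 0.194756.
SE = √(0.194756/117) = 0.04080.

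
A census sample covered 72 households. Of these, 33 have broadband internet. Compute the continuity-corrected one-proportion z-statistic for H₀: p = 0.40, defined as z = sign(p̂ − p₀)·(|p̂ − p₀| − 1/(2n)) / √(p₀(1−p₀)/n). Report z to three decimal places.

p̂ = 33/72 = 0.45833. p̂ − p₀ = 0.058333.
Continuity correction 1/(2n) = 1/144 = 0.006944.
Corrected numerator: |0.058333| − 0.006944 = 0.051389.
SE₀ = √(0.40·0.60/72) = 0.057735.
z = (+)0.051389/0.057735 = 0.890.

z = 0.890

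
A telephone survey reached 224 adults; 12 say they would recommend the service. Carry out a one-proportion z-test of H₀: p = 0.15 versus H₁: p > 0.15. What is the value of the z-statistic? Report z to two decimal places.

Sample proportion p̂ = 12/224 = 0.05357.
SE₀ = √(0.15·0.85/224) = 0.023858.
z = (p̂ − p₀)/SE = (0.05357 − 0.15)/0.023858 = -4.04.

z = -4.04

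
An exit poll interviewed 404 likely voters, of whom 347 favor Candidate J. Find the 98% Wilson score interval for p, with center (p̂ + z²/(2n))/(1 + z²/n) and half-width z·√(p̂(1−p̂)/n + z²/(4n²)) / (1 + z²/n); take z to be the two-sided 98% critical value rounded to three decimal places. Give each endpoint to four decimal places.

(0.8139, 0.8945)

Here p̂ = 347/404 = 0.85891 and z = 2.326 (z² = 5.410276).
1 + z²/n = 1.013392.
Center = (0.85891 + 0.006696)/1.013392 = 0.85417.
Radicand: p̂(1−p̂)/n + z²/(4n²) = 0.000299958 + 0.000008287 = 0.000308245.
Half-width = z·√(radicand)/denom = 2.326·0.017557/1.013392 = 0.04030.
So the interval runs from 0.8139 to 0.8945.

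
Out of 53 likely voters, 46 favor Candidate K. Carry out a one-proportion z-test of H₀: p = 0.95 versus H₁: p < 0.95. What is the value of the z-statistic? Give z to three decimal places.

The sample proportion is 46/53 = 0.86792.
Null standard error: √(0.95·0.05/53) = √0.000896226 = 0.029937.
Test statistic: z = -0.08208/0.029937 = -2.742.

z = -2.742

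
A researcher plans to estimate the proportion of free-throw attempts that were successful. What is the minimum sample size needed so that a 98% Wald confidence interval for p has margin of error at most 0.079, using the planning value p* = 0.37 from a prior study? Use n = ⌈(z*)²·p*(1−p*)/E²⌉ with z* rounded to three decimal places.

n = 203

The 98% critical value is z* = 2.326.
p*(1−p*) = 0.2331.
Required n before rounding: 5.410276 × 0.2331 / 0.079² = 202.073.
Rounding up, n = 203.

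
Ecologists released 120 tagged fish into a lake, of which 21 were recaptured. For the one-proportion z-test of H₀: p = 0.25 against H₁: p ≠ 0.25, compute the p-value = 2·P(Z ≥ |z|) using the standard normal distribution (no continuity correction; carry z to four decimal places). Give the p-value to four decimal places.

Sample proportion p̂ = 21/120 = 0.17500.
Null standard error: √(0.25·0.75/120) = √0.001562500 = 0.039528.
z = (p̂ − p₀)/SE = (21/120 − 0.25)/0.039528 ≈ -1.8974.
p-value = 2·P(Z ≥ |z|) with z = -1.8974 → 0.0578.

p-value = 0.0578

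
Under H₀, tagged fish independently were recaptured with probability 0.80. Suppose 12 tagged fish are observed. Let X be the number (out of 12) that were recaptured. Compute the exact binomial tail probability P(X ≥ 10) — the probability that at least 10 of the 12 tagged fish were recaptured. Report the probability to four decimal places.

P = 0.5583

X ~ Binomial(n=12, p=0.80).
P(X ≥ 10) = C(12,10)·0.80^10·0.20^2 + C(12,11)·0.80^11·0.20^1 + C(12,12)·0.80^12·0.20^0.
= 0.283468 + 0.206158 + 0.068719 = 0.5583.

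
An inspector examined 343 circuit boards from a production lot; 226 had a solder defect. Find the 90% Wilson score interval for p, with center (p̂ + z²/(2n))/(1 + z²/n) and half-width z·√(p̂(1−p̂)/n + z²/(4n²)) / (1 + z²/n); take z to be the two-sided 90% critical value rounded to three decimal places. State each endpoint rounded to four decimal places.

p̂ = 226/343 = 0.65889; z = 1.645, so z² = 2.706025.
1 + z²/n = 1.007889.
Center = (0.65889 + 0.003945)/1.007889 = 0.65765.
Radicand: p̂(1−p̂)/n + z²/(4n²) = 0.000655257 + 0.000005750 = 0.000661007.
Half-width = z·√(radicand)/denom = 1.645·0.025710/1.007889 = 0.04196.
So the interval runs from 0.6157 to 0.6996.

(0.6157, 0.6996)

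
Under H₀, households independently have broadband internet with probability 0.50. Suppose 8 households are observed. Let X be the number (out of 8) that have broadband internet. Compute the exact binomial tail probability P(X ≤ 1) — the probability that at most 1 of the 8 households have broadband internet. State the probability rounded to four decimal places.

P = 0.0352

X ~ Binomial(n=8, p=0.50).
P(X ≤ 1) = C(8,0)·0.50^0·0.50^8 + C(8,1)·0.50^1·0.50^7.
= 0.003906 + 0.031250 = 0.0352.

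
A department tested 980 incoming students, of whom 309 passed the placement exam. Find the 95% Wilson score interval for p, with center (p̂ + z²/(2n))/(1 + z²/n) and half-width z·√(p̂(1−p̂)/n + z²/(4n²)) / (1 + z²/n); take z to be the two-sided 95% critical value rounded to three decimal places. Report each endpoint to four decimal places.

Here p̂ = 309/980 = 0.31531 and z = 1.960 (z² = 3.841600).
Denominator 1 + z²/n = 1 + 3.841600/980 = 1.003920.
Adjusted center: (0.31531 + z²/(2n))/1.003920 = 0.31603.
Radicand: p̂(1−p̂)/n + z²/(4n²) = 0.000220294 + 0.000001000 = 0.000221294.
Half-width = 1.960·√0.000221294/1.003920 = 0.02904.
So the interval runs from 0.2870 to 0.3451.

(0.2870, 0.3451)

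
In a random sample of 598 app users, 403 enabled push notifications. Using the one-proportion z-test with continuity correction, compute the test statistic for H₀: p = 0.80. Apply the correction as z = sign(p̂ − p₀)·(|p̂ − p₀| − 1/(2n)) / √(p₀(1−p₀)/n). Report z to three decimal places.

z = -7.657

Sample proportion p̂ = 403/598 = 0.67391. p̂ − p₀ = -0.126087.
1/(2n) = 0.000836.
Corrected numerator: |-0.126087| − 0.000836 = 0.125251.
Null standard error: √(0.80·0.20/598) = √0.000267559 = 0.016357.
z = −0.125251/0.016357 = -7.657.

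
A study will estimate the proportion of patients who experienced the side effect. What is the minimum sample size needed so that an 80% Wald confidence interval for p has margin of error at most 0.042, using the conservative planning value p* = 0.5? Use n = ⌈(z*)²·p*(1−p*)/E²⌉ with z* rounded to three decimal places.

n = 233

For 80% confidence, z* = 1.282.
p*(1−p*) = 0.2500.
(z*)²·p*(1−p*)/E² = 1.643524·0.2500/0.001764 = 232.926.
Rounding up, n = 233.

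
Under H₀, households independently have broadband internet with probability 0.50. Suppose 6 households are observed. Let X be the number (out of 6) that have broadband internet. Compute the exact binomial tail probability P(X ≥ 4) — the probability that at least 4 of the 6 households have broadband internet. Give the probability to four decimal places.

P = 0.3438

X ~ Binomial(n=6, p=0.50).
P(X ≥ 4) = C(6,4)·0.50^4·0.50^2 + C(6,5)·0.50^5·0.50^1 + C(6,6)·0.50^6·0.50^0.
= 0.234375 + 0.093750 + 0.015625 = 0.3438.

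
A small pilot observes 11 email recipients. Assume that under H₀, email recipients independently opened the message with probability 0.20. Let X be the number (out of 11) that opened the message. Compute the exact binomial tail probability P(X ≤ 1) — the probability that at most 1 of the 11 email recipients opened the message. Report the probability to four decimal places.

X is binomial with n = 11 and p = 0.20.
P(X ≤ 1) = C(11,0)·0.20^0·0.80^11 + C(11,1)·0.20^1·0.80^10.
= 0.085899 + 0.236223 = 0.3221.

P = 0.3221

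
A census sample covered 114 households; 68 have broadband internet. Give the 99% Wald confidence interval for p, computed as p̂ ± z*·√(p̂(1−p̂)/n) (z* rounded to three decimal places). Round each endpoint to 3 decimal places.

(0.478, 0.715)

With x = 68 successes in n = 114, p̂ = 0.59649.
SE = √(p̂(1−p̂)/n) = √(0.240689/114) = 0.045949.
z* = 2.576 at the 99% level.
Margin = 2.576·0.045949 = 0.11836.
So the interval runs from 0.478 to 0.715.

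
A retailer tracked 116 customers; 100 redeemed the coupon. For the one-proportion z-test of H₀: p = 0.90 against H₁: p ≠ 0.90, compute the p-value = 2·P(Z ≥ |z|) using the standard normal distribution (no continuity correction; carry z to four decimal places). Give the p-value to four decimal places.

p-value = 0.1733

Sample proportion p̂ = 100/116 = 0.86207.
Null standard error: √(0.90·0.10/116) = √0.000775862 = 0.027854.
z = (p̂ − p₀)/SE = (100/116 − 0.90)/0.027854 ≈ -1.3618.
p-value = 2·P(Z ≥ |z|) with z = -1.3618 → 0.1733.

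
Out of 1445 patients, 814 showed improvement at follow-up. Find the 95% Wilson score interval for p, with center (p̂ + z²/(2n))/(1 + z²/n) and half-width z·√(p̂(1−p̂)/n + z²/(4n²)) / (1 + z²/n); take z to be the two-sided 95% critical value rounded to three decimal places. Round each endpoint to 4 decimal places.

(0.5376, 0.5887)

p̂ = 814/1445 = 0.56332; z = 1.960, so z² = 3.841600.
1 + z²/n = 1.002659.
Center = (0.56332 + 0.001329)/1.002659 = 0.56315.
Radicand: p̂(1−p̂)/n + z²/(4n²) = 0.000170236 + 0.000000460 = 0.000170696.
Half-width = 1.960·√0.000170696/1.002659 = 0.02554.
So the interval runs from 0.5376 to 0.5887.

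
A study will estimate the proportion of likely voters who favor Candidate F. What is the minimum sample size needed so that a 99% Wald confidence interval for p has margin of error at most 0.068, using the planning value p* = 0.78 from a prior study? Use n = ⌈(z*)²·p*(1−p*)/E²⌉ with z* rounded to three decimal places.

The 99% critical value is z* = 2.576.
p*(1−p*) = 0.78·0.22 = 0.1716.
Required n before rounding: 6.635776 × 0.1716 / 0.068² = 246.258.
⌈246.258⌉ = 247.

n = 247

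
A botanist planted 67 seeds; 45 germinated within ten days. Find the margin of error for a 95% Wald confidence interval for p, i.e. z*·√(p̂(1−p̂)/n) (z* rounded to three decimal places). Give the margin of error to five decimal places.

ME = 0.11245

With x = 45 successes in n = 67, p̂ = 0.67164.
SE = √(p̂(1−p̂)/n) = √(0.220539/67) = 0.057373.
The 95% critical value is z* = 1.960.
ME = 1.960·0.057373 = 0.11245.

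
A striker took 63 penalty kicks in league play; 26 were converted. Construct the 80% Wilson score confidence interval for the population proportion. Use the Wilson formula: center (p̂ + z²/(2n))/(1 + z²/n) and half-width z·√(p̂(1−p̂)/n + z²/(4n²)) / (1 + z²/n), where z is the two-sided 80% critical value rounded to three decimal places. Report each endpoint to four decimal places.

(0.3364, 0.4934)

Here p̂ = 26/63 = 0.41270 and z = 1.282 (z² = 1.643524).
Denominator 1 + z²/n = 1 + 1.643524/63 = 1.026088.
Center = (0.41270 + 0.013044)/1.026088 = 0.41492.
Radicand: p̂(1−p̂)/n + z²/(4n²) = 0.003847277 + 0.000103523 = 0.003950800.
Half-width = z·√(radicand)/denom = 1.282·0.062855/1.026088 = 0.07853.
So the interval runs from 0.3364 to 0.4934.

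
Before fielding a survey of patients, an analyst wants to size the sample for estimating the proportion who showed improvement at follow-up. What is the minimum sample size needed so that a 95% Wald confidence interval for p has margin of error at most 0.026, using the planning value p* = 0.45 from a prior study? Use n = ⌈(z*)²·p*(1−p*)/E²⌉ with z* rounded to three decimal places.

The 95% critical value is z* = 1.960.
p*(1−p*) = 0.45·0.55 = 0.2475.
Required n before rounding: 3.841600 × 0.2475 / 0.026² = 1406.503.
⌈1406.503⌉ = 1407.

n = 1407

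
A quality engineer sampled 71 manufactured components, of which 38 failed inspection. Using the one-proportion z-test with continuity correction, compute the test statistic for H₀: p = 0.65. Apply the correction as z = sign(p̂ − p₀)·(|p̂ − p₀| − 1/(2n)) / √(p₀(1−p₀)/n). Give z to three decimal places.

p̂ = 38/71 = 0.53521. p̂ − p₀ = -0.114789.
1/(2n) = 0.007042.
Corrected numerator: |-0.114789| − 0.007042 = 0.107747.
Under H₀, SE = √(p₀(1−p₀)/n) = √(0.65·0.35/71) = √0.003204225 = 0.056606.
z = (−)0.107747/0.056606 = -1.903.

z = -1.903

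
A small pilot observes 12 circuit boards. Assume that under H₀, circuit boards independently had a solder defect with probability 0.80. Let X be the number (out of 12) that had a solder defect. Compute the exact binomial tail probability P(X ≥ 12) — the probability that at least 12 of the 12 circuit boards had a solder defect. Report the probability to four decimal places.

P = 0.0687

X ~ Binomial(n=12, p=0.80).
P(X ≥ 12) = C(12,12)·0.80^12·0.20^0.
= 0.068719 = 0.0687.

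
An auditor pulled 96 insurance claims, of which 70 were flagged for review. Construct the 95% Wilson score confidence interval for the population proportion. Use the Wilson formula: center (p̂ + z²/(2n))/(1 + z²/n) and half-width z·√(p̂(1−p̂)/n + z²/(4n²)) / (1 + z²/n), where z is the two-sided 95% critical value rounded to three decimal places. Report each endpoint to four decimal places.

Here p̂ = 70/96 = 0.72917 and z = 1.960 (z² = 3.841600).
Denominator 1 + z²/n = 1 + 3.841600/96 = 1.040017.
Center = (0.72917 + 0.020008)/1.040017 = 0.72035.
Radicand: p̂(1−p̂)/n + z²/(4n²) = 0.002057111 + 0.000104210 = 0.002161321.
Half-width = z·√(radicand)/denom = 1.960·0.046490/1.040017 = 0.08761.
So the interval runs from 0.6327 to 0.8080.

(0.6327, 0.8080)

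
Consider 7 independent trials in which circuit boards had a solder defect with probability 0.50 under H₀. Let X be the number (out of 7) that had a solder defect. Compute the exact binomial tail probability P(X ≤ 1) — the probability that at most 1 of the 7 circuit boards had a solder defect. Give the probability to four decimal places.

P = 0.0625

X ~ Binomial(n=7, p=0.50).
P(X ≤ 1) = C(7,0)·0.50^0·0.50^7 + C(7,1)·0.50^1·0.50^6.
= 0.007812 + 0.054688 = 0.0625.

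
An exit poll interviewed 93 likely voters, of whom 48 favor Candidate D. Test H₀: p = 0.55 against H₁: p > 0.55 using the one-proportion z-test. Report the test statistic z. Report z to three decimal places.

Sample proportion p̂ = 48/93 = 0.51613.
Under H₀, SE = √(p₀(1−p₀)/n) = √(0.55·0.45/93) = √0.002661290 = 0.051588.
z = (p̂ − p₀)/SE = (0.51613 − 0.55)/0.051588 = -0.657.

z = -0.657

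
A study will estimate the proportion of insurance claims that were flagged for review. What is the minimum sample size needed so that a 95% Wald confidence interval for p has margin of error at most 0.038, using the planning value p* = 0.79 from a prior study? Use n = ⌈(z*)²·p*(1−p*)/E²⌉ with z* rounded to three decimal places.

z* = 1.960 at the 95% level.
p*(1−p*) = 0.1659.
(z*)²·p*(1−p*)/E² = 3.841600·0.1659/0.001444 = 441.358.
Rounding up, n = 442.

n = 442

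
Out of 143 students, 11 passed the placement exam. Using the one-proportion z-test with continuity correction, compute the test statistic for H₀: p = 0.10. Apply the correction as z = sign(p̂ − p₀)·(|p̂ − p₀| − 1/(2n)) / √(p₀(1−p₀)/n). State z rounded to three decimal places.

p̂ = 11/143 = 0.07692. p̂ − p₀ = -0.023077.
Continuity correction 1/(2n) = 1/286 = 0.003497.
Corrected numerator: |-0.023077| − 0.003497 = 0.019580.
SE₀ = √(0.10·0.90/143) = 0.025087.
z = (−)0.019580/0.025087 = -0.780.

z = -0.780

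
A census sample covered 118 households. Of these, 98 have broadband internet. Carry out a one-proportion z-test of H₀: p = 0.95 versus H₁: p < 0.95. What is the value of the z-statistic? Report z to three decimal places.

z = -5.956

Sample proportion p̂ = 98/118 = 0.83051.
Under H₀, SE = √(p₀(1−p₀)/n) = √(0.95·0.05/118) = √0.000402542 = 0.020063.
z = (p̂ − p₀)/SE = (0.83051 − 0.95)/0.020063 = -5.956.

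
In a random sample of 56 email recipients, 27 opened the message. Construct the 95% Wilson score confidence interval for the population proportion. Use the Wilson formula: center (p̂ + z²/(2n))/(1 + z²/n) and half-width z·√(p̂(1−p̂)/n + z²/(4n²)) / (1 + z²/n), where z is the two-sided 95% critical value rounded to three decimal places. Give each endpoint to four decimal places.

p̂ = 27/56 = 0.48214; z = 1.960, so z² = 3.841600.
1 + z²/n = 1.068600.
Adjusted center: (0.48214 + z²/(2n))/1.068600 = 0.48329.
Radicand: p̂(1−p̂)/n + z²/(4n²) = 0.004458591 + 0.000306250 = 0.004764841.
Half-width = z·√(radicand)/denom = 1.960·0.069028/1.068600 = 0.12661.
Interval: 0.48329 ± 0.12661 → (0.3567, 0.6099).

(0.3567, 0.6099)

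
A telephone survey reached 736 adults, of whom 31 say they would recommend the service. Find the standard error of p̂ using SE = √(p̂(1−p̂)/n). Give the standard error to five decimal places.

SE = 0.00740

Sample proportion p̂ = 31/736 = 0.04212.
p̂(1−p̂) = 0.040346.
Dividing by n and taking the root: √0.000054818 = 0.00740.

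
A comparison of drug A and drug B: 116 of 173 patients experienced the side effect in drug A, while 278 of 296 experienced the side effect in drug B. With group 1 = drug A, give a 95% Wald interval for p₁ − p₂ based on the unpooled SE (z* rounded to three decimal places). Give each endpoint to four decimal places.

(-0.3438, -0.1935)

p̂₁ = 0.67052, p̂₂ = 0.93919, so the observed difference is -0.26867.
Unpooled SE = √(p̂₁(1−p̂₁)/n₁ + p̂₂(1−p̂₂)/n₂) = √(0.001277011 + 0.000192949) = 0.038340.
For 95% confidence, z* = 1.960. Margin = 1.960·0.038340 = 0.07515.
Interval: -0.26867 ± 0.07515 → (-0.3438, -0.1935).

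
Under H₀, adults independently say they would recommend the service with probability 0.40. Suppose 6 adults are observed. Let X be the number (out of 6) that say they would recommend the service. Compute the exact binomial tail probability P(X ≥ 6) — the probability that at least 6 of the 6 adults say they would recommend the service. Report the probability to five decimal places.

X is binomial with n = 6 and p = 0.40.
P(X ≥ 6) = C(6,6)·0.40^6·0.60^0.
= 0.004096 = 0.00410.

P = 0.00410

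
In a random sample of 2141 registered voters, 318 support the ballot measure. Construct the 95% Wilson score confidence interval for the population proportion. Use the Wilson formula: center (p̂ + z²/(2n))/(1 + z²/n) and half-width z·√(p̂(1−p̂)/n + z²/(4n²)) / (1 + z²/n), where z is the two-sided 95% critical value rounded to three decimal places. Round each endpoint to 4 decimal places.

p̂ = 318/2141 = 0.14853; z = 1.960, so z² = 3.841600.
1 + z²/n = 1.001794.
Adjusted center: (0.14853 + z²/(2n))/1.001794 = 0.14916.
Radicand: p̂(1−p̂)/n + z²/(4n²) = 0.000059070 + 0.000000210 = 0.000059280.
Half-width = 1.960·√0.000059280/1.001794 = 0.01506.
CI: 0.14916 ± 0.01506 = (0.1341, 0.1642).

(0.1341, 0.1642)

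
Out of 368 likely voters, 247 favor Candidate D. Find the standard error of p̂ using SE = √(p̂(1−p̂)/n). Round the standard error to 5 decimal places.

p̂ = 247/368 = 0.67120.
p̂(1−p̂) = 0.67120·0.32880 = 0.220691.
Dividing by n and taking the root: √0.000599704 = 0.02449.

SE = 0.02449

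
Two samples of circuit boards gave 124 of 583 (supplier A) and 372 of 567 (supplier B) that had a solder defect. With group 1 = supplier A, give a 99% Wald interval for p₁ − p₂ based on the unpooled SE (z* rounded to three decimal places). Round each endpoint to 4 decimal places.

(-0.5108, -0.3760)

p̂₁ = 0.21269, p̂₂ = 0.65608, so the observed difference is -0.44339.
Unpooled SE = √(p̂₁(1−p̂₁)/n₁ + p̂₂(1−p̂₂)/n₂) = √(0.000287229 + 0.000397950) = 0.026176.
For 99% confidence, z* = 2.576. Margin of error = 0.06743.
So the interval runs from -0.5108 to -0.3760.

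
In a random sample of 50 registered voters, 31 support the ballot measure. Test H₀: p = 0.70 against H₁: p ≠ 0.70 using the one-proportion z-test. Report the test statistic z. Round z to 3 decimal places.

z = -1.234

With x = 31 successes in n = 50, p̂ = 0.62000.
Under H₀, SE = √(p₀(1−p₀)/n) = √(0.70·0.30/50) = √0.004200000 = 0.064807.
z = (0.62000 − 0.70)/0.064807 = -0.08000/0.064807 = -1.234.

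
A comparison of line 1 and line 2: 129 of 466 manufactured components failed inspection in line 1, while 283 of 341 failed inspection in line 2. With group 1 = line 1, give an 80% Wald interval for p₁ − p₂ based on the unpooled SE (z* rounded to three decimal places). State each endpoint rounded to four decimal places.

(-0.5903, -0.5159)

p̂₁ = 129/466 = 0.27682, p̂₂ = 283/341 = 0.82991; p̂₁ − p̂₂ = -0.55309.
Unpooled SE = √(p̂₁(1−p̂₁)/n₁ + p̂₂(1−p̂₂)/n₂) = √(0.000429598 + 0.000413953) = 0.029044.
z* = 1.282 at the 80% level. Margin of error = 0.03723.
CI: -0.55309 ± 0.03723 = (-0.5903, -0.5159).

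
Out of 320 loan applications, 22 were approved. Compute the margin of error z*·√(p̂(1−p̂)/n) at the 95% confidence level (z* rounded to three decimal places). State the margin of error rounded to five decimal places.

ME = 0.02772

Sample proportion p̂ = 22/320 = 0.06875.
SE = √(p̂(1−p̂)/n) = √(0.064023/320) = 0.014145.
The 95% critical value is z* = 1.960.
So ME = 0.02772.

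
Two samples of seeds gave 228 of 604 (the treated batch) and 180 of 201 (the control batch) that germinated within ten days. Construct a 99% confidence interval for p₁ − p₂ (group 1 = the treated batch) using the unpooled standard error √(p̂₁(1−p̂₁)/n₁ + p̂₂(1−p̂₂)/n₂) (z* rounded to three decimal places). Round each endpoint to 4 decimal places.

p̂₁ = 228/604 = 0.37748, p̂₂ = 180/201 = 0.89552; p̂₁ − p̂₂ = -0.51804.
Unpooled SE = √(p̂₁(1−p̂₁)/n₁ + p̂₂(1−p̂₂)/n₂) = √(0.000389056 + 0.000465483) = 0.029232.
z* = 2.576 at the 99% level. Margin of error = 0.07530.
So the interval runs from -0.5933 to -0.4427.

(-0.5933, -0.4427)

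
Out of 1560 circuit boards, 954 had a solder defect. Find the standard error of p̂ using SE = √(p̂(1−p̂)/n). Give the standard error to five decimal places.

SE = 0.01234

With x = 954 successes in n = 1560, p̂ = 0.61154.
p̂(1−p̂) = 0.237559.
Dividing by n and taking the root: √0.000152281 = 0.01234.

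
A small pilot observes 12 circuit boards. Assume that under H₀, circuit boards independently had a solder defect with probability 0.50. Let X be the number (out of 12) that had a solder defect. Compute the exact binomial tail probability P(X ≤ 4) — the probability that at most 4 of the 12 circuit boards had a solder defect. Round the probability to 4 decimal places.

X is binomial with n = 12 and p = 0.50.
P(X ≤ 4) = Σ_{j=0}^{4} C(12,j)·0.50^j·0.50^{12−j}.
= 0.000244 + 0.002930 + 0.016113 + 0.053711 + 0.120850 = 0.1938.

P = 0.1938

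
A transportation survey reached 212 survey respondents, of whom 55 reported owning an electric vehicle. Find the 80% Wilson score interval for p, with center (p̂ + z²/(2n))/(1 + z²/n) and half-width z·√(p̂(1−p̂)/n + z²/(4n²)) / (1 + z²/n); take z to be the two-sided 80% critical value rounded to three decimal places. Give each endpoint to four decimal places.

(0.2228, 0.2998)

Here p̂ = 55/212 = 0.25943 and z = 1.282 (z² = 1.643524).
1 + z²/n = 1.007752.
Adjusted center: (0.25943 + z²/(2n))/1.007752 = 0.26128.
Radicand: p̂(1−p̂)/n + z²/(4n²) = 0.000906264 + 0.000009142 = 0.000915406.
Half-width = z·√(radicand)/denom = 1.282·0.030256/1.007752 = 0.03849.
Interval: 0.26128 ± 0.03849 → (0.2228, 0.2998).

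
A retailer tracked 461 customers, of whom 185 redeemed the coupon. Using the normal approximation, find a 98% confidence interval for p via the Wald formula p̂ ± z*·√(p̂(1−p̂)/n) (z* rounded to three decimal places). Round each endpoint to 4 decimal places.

The sample proportion is 185/461 = 0.40130.
Standard error of p̂: √(0.240259/461) = √0.000521168 = 0.022829.
z* = 2.326 at the 98% level.
Margin = 2.326·0.022829 = 0.05310.
Interval: 0.40130 ± 0.05310 → (0.3482, 0.4544).

(0.3482, 0.4544)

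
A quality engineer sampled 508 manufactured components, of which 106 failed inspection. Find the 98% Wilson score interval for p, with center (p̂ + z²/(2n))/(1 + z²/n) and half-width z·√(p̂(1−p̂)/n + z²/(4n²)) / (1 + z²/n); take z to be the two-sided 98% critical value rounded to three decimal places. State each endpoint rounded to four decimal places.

Here p̂ = 106/508 = 0.20866 and z = 2.326 (z² = 5.410276).
1 + z²/n = 1.010650.
Center = (0.20866 + 0.005325)/1.010650 = 0.21173.
Radicand: p̂(1−p̂)/n + z²/(4n²) = 0.000325043 + 0.000005241 = 0.000330284.
Half-width = z·√(radicand)/denom = 2.326·0.018174/1.010650 = 0.04183.
Interval: 0.21173 ± 0.04183 → (0.1699, 0.2536).

(0.1699, 0.2536)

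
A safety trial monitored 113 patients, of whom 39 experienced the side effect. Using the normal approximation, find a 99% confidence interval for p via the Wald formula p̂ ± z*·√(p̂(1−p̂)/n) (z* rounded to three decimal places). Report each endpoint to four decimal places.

The sample proportion is 39/113 = 0.34513.
Standard error of p̂: √(0.226016/113) = √0.002000143 = 0.044723.
The 99% critical value is z* = 2.576.
Margin of error: 2.576 × 0.044723 = 0.11521.
CI: 0.34513 ± 0.11521 = (0.2299, 0.4603).

(0.2299, 0.4603)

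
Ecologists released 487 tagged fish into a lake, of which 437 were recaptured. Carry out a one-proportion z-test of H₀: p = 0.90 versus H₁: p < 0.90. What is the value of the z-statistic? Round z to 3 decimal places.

z = -0.196

With x = 437 successes in n = 487, p̂ = 0.89733.
SE₀ = √(0.90·0.10/487) = 0.013594.
Test statistic: z = -0.00267/0.013594 = -0.196.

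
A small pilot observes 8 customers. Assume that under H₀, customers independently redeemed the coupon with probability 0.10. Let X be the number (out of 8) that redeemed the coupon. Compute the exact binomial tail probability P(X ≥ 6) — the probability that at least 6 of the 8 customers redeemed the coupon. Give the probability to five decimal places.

P = 0.00002

X is binomial with n = 8 and p = 0.10.
P(X ≥ 6) = C(8,6)·0.10^6·0.90^2 + C(8,7)·0.10^7·0.90^1 + C(8,8)·0.10^8·0.90^0.
= 0.000023 + 0.000001 + 0.000000 = 0.00002.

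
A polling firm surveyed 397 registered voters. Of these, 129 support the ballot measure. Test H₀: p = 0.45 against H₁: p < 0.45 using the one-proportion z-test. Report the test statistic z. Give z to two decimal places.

z = -5.01

p̂ = 129/397 = 0.32494.
SE₀ = √(0.45·0.55/397) = 0.024968.
z = (0.32494 − 0.45)/0.024968 = -0.12506/0.024968 = -5.01.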